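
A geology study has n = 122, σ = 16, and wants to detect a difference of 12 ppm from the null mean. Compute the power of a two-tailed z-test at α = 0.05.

SE = σ/√n = 16/√122 = 1.449. Non-centrality λ = d/SE = 12/1.449 = 8.284. Power ≈ Φ(λ - z_{α/2}) = Φ(8.284 - 1.96) = Φ(6.324) = 1.0.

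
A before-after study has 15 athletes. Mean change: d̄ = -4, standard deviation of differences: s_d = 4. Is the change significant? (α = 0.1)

t = d̄/(s_d/√n) = -4/(4/√15) = -3.873. df = 14, critical t = ±1.761. Reject H₀.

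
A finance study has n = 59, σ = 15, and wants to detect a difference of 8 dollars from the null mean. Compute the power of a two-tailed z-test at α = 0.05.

SE = σ/√n = 15/√59 = 1.953. Non-centrality λ = d/SE = 8/1.953 = 4.097. Power ≈ Φ(λ - z_{α/2}) = Φ(4.097 - 1.96) = Φ(2.137) = 0.984.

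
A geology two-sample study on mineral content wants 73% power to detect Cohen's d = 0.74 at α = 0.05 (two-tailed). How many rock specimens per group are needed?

z_{α/2} = 1.96, z_β = Φ⁻¹(0.73) = 0.613. For medium effect (d = 0.74): n per group = 2(z_{α/2} + z_β)²/d² = 2(1.96 + 0.613)²/0.74² = 24.2 → 25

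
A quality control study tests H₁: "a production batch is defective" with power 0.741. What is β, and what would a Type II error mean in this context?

β = 1 - power = 1 - 0.741 = 0.259. A Type II error is failing to reject H₀ when H₀ is false (false negative) — here, failing to conclude that a production batch is defective when in fact it is true. Consequence: shipping a defective batch — faulty products reach customers.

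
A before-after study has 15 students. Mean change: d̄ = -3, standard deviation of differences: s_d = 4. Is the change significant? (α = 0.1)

t = d̄/(s_d/√n) = -3/(4/√15) = -2.905. df = 14, critical t = ±1.761. Reject H₀.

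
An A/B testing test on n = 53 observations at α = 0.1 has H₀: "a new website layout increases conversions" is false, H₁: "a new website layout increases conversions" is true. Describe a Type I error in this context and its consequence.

Type I error: rejecting H₀ when it is true — concluding that a new website layout increases conversions when in fact it is not. Consequence: rolling out a layout that doesn't actually help — wasted engineering effort.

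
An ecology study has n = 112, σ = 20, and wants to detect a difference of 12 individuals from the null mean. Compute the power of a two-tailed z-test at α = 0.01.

SE = σ/√n = 20/√112 = 1.89. Non-centrality λ = d/SE = 12/1.89 = 6.35. Power ≈ Φ(λ - z_{α/2}) = Φ(6.35 - 2.576) = Φ(3.774) = 1.0.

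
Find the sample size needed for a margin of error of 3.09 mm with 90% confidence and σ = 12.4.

n = (z*σ/E)² = (1.645×12.4/3.09)² = 43.6 → n = 44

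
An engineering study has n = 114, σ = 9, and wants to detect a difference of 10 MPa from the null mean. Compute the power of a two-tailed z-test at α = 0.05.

SE = σ/√n = 9/√114 = 0.843. Non-centrality λ = d/SE = 10/0.843 = 11.863. Power ≈ Φ(λ - z_{α/2}) = Φ(11.863 - 1.96) = Φ(9.903) = 1.0.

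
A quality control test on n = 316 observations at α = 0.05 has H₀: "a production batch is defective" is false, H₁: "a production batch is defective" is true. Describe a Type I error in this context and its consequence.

Type I error: rejecting H₀ when it is true — concluding that a production batch is defective when in fact it is not. Consequence: scrapping a good batch — wasted material and cost for no reason.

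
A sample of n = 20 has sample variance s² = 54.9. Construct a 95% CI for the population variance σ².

df = 19. χ²_{0.025} = 32.852, χ²_{0.975} = 8.907. CI for σ² = ((n-1)s²/χ²_{α/2}, (n-1)s²/χ²_{1-α/2}) = (19·54.9/32.852, 19·54.9/8.907) = (31.75, 117.11)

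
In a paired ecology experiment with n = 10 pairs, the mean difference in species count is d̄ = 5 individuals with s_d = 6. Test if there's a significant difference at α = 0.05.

t = d̄/(s_d/√n) = 5/(6/√10) = 2.635. df = 9, critical t = ±2.262. Reject H₀.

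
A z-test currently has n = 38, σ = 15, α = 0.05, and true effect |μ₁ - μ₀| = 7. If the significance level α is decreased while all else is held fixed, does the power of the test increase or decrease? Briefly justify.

Power decreases: a smaller α raises the critical value, so less of the H₁ sampling distribution falls in the rejection region.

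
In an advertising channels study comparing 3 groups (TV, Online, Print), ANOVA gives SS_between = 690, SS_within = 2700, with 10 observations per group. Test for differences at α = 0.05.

df_between = 2, df_within = 27. F = MS_between/MS_within = 345.0/100.0 = 3.45. F_crit ≈ 3.354. Reject H₀. At least one mean differs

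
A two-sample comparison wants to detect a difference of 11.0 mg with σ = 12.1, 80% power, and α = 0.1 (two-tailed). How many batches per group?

n per group = 2(z_α/2 + z_β)²σ²/d² = 2×(1.645 + 0.84)²×12.1²/11.0² = 14.9 → n = 15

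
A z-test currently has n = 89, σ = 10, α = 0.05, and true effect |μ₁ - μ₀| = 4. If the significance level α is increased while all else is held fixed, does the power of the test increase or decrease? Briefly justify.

Power increases: a larger α lowers the critical value, so more of the H₁ sampling distribution falls in the rejection region.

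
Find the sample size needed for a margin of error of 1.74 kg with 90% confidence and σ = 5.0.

n = (z*σ/E)² = (1.645×5.0/1.74)² = 22.3 → n = 23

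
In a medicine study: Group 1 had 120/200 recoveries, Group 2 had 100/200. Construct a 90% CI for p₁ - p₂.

p̂₁ = 0.6, p̂₂ = 0.5. Difference = 0.1. CI = (0.019, 0.181)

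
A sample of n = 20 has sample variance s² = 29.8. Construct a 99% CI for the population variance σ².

df = 19. χ²_{0.005} = 38.582, χ²_{0.995} = 6.844. CI for σ² = ((n-1)s²/χ²_{α/2}, (n-1)s²/χ²_{1-α/2}) = (19·29.8/38.582, 19·29.8/6.844) = (14.68, 82.73)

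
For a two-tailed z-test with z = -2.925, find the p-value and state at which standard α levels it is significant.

p = 2·P(Z > |-2.925|) = 2·(1 - Φ(2.925)) ≈ 0.0034. Significant at α = 0.1; Significant at α = 0.05; Significant at α = 0.01.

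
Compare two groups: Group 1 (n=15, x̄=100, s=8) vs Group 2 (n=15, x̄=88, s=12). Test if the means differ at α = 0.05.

Pooled sp = 10.2. t = 3.223, df = 28. Critical t = ±2.048. Reject H₀.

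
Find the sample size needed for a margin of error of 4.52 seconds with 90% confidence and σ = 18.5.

n = (z*σ/E)² = (1.645×18.5/4.52)² = 45.3 → n = 46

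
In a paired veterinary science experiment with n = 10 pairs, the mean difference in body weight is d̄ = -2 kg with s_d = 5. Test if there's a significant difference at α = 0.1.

t = d̄/(s_d/√n) = -2/(5/√10) = -1.265. df = 9, critical t = ±1.833. Fail to reject H₀.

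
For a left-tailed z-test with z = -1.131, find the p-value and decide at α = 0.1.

p = P(Z < -1.131) = Φ(-1.131) ≈ 0.129. Since p ≥ 0.1, fail to reject H₀ (not significant) at α = 0.1.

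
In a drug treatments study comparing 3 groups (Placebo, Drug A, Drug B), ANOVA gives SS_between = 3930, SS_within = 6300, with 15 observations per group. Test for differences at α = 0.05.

df_between = 2, df_within = 42. F = MS_between/MS_within = 1965.0/150.0 = 13.1. F_crit ≈ 3.22. Reject H₀. At least one mean differs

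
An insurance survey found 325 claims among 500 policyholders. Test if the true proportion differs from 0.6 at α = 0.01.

p̂ = 0.65, p₀ = 0.6. z = (p̂ - p₀)/√(p₀(1-p₀)/n) = 2.282. Critical: ±2.576. Fail to reject H₀.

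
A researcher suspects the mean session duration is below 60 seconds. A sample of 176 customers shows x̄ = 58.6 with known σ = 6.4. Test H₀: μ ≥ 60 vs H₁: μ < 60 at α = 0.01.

z = -2.902. Critical value: -2.33. Reject H₀.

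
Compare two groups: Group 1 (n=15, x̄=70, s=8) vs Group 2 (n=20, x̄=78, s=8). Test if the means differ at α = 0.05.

Pooled sp = 8.0. t = -2.928, df = 33. Critical t = ±2.035. Reject H₀.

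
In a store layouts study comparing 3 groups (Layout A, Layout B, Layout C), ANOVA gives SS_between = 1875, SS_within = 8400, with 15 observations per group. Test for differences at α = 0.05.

df_between = 2, df_within = 42. F = MS_between/MS_within = 937.5/200.0 = 4.688. F_crit ≈ 3.22. Reject H₀. At least one mean differs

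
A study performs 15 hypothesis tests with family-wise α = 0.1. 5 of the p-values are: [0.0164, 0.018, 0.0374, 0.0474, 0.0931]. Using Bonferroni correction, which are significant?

Bonferroni α = 0.1/15 = 0.00667. None of the given p-values are significant.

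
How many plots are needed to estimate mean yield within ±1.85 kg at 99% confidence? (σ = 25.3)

n = (z*σ/E)² = (2.576×25.3/1.85)² = 1241.1 → n = 1242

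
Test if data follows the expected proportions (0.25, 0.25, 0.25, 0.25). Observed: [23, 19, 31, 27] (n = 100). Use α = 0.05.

Expected: [25.0, 25.0, 25.0, 25.0]. χ² = 3.2. df = 3, critical = 7.815. Fail to reject H₀.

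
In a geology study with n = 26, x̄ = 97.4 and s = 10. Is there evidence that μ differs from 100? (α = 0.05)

t = (x̄ - μ₀)/(s/√n) = (97.4 - 100)/(10/√26) = -1.326. df = 25, critical t = ±2.06. Fail to reject H₀.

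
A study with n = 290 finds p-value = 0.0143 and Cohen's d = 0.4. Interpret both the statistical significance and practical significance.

Statistically significant (p = 0.0143 < 0.05). Cohen's d = 0.4 indicates a small effect size. Both statistical and practical significance should be considered.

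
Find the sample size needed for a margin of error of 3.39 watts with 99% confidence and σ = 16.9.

n = (z*σ/E)² = (2.576×16.9/3.39)² = 164.9 → n = 165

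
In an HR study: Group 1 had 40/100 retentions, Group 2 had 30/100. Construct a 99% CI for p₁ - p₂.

p̂₁ = 0.4, p̂₂ = 0.3. Difference = 0.1. CI = (-0.073, 0.273)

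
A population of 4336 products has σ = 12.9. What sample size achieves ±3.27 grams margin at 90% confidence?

Without FPC: n₀ = (1.645×12.9/3.27)² = 42.113. With FPC: n = n₀N/(n₀+N-1) = 41.7 → n = 42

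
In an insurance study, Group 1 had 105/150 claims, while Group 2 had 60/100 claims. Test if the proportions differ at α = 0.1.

p̂₁ = 0.7, p̂₂ = 0.6, pooled p̂ = 0.66. z = 1.635. Critical: ±1.645. Fail to reject H₀.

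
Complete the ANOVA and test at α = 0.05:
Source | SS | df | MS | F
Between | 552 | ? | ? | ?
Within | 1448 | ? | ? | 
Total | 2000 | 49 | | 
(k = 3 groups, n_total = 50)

df_between = 2, df_within = 47. MS_between = 276.0, MS_within = 30.81. F = 8.959, F_crit ≈ 3.195. Reject H₀.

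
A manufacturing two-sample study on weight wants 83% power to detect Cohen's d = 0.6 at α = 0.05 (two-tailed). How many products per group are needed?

z_{α/2} = 1.96, z_β = Φ⁻¹(0.83) = 0.954. For medium effect (d = 0.6): n per group = 2(z_{α/2} + z_β)²/d² = 2(1.96 + 0.954)²/0.6² = 47.2 → 48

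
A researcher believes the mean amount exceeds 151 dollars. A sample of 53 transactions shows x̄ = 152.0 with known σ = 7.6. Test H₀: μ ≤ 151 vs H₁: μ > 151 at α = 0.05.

z = 0.958. Critical value: 1.645. Fail to reject H₀.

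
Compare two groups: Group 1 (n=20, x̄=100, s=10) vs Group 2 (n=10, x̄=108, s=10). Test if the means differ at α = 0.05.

Pooled sp = 10.0. t = -2.066, df = 28. Critical t = ±2.048. Reject H₀.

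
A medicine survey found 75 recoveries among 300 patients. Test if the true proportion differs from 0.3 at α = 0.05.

p̂ = 0.25, p₀ = 0.3. z = (p̂ - p₀)/√(p₀(1-p₀)/n) = -1.89. Critical: ±1.96. Fail to reject H₀.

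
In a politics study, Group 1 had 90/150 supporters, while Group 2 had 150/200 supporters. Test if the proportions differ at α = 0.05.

p̂₁ = 0.6, p̂₂ = 0.75, pooled p̂ = 0.686. z = -2.991. Critical: ±1.96. Reject H₀.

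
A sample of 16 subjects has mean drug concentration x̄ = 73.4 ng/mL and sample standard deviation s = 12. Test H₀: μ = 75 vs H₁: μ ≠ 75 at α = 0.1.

t = (x̄ - μ₀)/(s/√n) = (73.4 - 75)/(12/√16) = -0.533. df = 15, critical t = ±1.753. Fail to reject H₀.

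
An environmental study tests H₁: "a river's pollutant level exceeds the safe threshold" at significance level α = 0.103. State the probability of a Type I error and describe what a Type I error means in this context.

P(Type I error) = α = 0.103. A Type I error is rejecting H₀ when H₀ is actually true (false positive) — here, concluding that a river's pollutant level exceeds the safe threshold when in fact this is not the case. Consequence: shutting down a compliant factory unnecessarily.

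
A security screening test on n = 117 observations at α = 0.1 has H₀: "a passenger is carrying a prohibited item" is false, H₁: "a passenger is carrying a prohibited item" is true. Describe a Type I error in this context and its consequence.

Type I error: rejecting H₀ when it is true — concluding that a passenger is carrying a prohibited item when in fact it is not. Consequence: detaining an innocent passenger — delay and inconvenience.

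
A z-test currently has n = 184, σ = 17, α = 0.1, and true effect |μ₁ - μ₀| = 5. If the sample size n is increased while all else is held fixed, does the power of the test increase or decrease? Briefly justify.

Power increases: a larger n shrinks the standard error σ/√n, moving the sampling distribution under H₁ further from the critical value.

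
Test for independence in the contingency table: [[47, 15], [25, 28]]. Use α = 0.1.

χ² = 10.009. df = 1, critical = 2.706. Reject H₀. Variables are dependent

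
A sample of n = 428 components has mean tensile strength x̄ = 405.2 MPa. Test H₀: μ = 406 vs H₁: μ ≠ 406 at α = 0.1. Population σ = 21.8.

z = (x̄ - μ₀)/(σ/√n) = (405.2 - 406)/(21.8/√428) = -0.759. Critical value: ±1.645. Since |-0.759| ≤ 1.645, Fail to reject H₀.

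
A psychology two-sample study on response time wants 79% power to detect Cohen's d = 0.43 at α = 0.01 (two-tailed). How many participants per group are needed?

z_{α/2} = 2.576, z_β = Φ⁻¹(0.79) = 0.806. For small effect (d = 0.43): n per group = 2(z_{α/2} + z_β)²/d² = 2(2.576 + 0.806)²/0.43² = 123.7 → 124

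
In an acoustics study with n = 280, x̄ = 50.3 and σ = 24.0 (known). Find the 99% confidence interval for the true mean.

CI = x̄ ± z*(σ/√n) = 50.3 ± 2.576(24.0/√280) = 50.3 ± 3.69 = (46.61, 53.99)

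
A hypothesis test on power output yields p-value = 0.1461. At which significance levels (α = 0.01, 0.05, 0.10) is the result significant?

p = 0.1461. Not significant at any of the given levels.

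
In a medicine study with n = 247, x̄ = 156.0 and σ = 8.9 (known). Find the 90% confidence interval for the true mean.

CI = x̄ ± z*(σ/√n) = 156.0 ± 1.645(8.9/√247) = 156.0 ± 0.93 = (155.07, 156.93)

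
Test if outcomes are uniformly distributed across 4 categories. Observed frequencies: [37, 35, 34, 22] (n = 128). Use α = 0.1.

Expected = 32 each. χ² = Σ(O-E)²/E = 4.312. df = 3, critical value = 6.251. Fail to reject H₀.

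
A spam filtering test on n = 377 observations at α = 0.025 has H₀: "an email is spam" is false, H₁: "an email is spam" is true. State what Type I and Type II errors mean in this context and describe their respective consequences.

Type I (false positive): concluding that an email is spam when it is not — a legitimate email is sent to the spam folder and the user misses it. Type II (false negative): failing to conclude that an email is spam when it is — a spam email lands in the inbox. Which is costlier depends on domain priorities and is a judgement call rather than a statistical fact.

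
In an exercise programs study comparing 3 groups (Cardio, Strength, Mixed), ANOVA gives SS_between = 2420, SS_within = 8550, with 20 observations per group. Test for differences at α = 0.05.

df_between = 2, df_within = 57. F = MS_between/MS_within = 1210.0/150.0 = 8.067. F_crit ≈ 3.159. Reject H₀. At least one mean differs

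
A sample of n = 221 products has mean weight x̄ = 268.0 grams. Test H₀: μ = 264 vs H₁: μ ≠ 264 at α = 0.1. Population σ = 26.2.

z = (x̄ - μ₀)/(σ/√n) = (268.0 - 264)/(26.2/√221) = 2.27. Critical value: ±1.645. Since |2.27| > 1.645, Reject H₀.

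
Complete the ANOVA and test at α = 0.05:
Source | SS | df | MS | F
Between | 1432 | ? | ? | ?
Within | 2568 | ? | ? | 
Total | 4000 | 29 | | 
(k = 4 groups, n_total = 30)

df_between = 3, df_within = 26. MS_between = 477.33, MS_within = 98.77. F = 4.833, F_crit ≈ 2.975. Reject H₀.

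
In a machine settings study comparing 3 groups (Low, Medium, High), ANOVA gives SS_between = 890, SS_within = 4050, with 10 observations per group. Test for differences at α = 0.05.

df_between = 2, df_within = 27. F = MS_between/MS_within = 445.0/150.0 = 2.967. F_crit ≈ 3.354. Fail to reject H₀.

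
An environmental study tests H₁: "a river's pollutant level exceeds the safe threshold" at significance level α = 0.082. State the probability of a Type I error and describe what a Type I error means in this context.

P(Type I error) = α = 0.082. A Type I error is rejecting H₀ when H₀ is actually true (false positive) — here, concluding that a river's pollutant level exceeds the safe threshold when in fact this is not the case. Consequence: shutting down a compliant factory unnecessarily.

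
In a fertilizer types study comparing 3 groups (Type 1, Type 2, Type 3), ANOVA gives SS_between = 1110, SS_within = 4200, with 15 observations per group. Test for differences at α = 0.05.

df_between = 2, df_within = 42. F = MS_between/MS_within = 555.0/100.0 = 5.55. F_crit ≈ 3.22. Reject H₀. At least one mean differs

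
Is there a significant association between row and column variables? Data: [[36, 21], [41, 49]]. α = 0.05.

χ² = 4.335. df = 1, critical = 3.841. Reject H₀. Variables are dependent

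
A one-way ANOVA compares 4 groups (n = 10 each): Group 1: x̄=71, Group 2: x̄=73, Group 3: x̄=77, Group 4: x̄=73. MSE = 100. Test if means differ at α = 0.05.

Grand mean = 73.5. SS_between = 190.0, MS_between = 63.33. F = 0.633, F_crit ≈ 2.866. Fail to reject H₀.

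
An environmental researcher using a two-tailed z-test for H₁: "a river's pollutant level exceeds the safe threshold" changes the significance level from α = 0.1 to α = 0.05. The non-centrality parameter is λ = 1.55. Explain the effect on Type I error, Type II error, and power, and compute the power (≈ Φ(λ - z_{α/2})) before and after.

Decreasing α from 0.1 to 0.05:
• Type I error rate decreases (α is the Type I rate by definition).
• Critical value moves from z_{α/2} = 1.645 to 1.96, so power = Φ(λ - z_{α/2}) goes from Φ(1.55 - 1.645) = 0.462 to Φ(1.55 - 1.96) = 0.341.
• Type II error rate β = 1 - power therefore increases (0.538 → 0.659).
Appropriate when false positives are costly — here, shutting down a compliant factory unnecessarily.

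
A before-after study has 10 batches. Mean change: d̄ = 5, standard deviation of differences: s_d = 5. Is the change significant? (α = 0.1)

t = d̄/(s_d/√n) = 5/(5/√10) = 3.162. df = 9, critical t = ±1.833. Reject H₀.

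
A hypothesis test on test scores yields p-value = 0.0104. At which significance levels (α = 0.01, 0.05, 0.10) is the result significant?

p = 0.0104. Significant at: α = 0.05, 0.1.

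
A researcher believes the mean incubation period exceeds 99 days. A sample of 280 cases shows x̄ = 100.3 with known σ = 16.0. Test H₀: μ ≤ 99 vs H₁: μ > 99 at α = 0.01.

z = 1.36. Critical value: 2.33. Fail to reject H₀.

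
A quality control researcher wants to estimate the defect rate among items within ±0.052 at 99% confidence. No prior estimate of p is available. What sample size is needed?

Conservative approach: use p = 0.5 (maximizes p(1-p) = 0.25). n = z²(0.25)/E² = 2.576²×0.25/0.052² = 613.5 → n = 614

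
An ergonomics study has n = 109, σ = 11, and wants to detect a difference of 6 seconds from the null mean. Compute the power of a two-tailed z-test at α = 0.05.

SE = σ/√n = 11/√109 = 1.054. Non-centrality λ = d/SE = 6/1.054 = 5.695. Power ≈ Φ(λ - z_{α/2}) = Φ(5.695 - 1.96) = Φ(3.735) = 1.0.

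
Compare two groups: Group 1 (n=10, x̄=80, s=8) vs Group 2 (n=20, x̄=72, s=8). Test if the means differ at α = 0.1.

Pooled sp = 8.0. t = 2.582, df = 28. Critical t = ±1.701. Reject H₀.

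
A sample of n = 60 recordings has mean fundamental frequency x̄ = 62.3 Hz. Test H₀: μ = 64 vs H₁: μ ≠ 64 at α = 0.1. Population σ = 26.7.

z = (x̄ - μ₀)/(σ/√n) = (62.3 - 64)/(26.7/√60) = -0.493. Critical value: ±1.645. Since |-0.493| ≤ 1.645, Fail to reject H₀.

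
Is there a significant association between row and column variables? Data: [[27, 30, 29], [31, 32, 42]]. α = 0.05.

χ² = 0.839. df = 2, critical = 5.991. Fail to reject H₀. No evidence of dependence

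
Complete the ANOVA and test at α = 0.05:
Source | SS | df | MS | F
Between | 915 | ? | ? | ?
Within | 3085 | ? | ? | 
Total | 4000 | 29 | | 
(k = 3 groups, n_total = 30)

df_between = 2, df_within = 27. MS_between = 457.5, MS_within = 114.26. F = 4.004, F_crit ≈ 3.354. Reject H₀.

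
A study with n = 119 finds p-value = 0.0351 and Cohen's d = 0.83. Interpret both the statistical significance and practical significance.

Statistically significant (p = 0.0351 < 0.05). Cohen's d = 0.83 indicates a large effect size. Both statistical and practical significance should be considered.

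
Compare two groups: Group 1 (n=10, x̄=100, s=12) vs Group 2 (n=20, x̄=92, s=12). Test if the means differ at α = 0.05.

Pooled sp = 12.0. t = 1.721, df = 28. Critical t = ±2.048. Fail to reject H₀.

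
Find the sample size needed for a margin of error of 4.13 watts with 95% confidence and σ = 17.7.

n = (z*σ/E)² = (1.96×17.7/4.13)² = 70.6 → n = 71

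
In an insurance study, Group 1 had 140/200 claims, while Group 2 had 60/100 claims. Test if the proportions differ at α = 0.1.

p̂₁ = 0.7, p̂₂ = 0.6, pooled p̂ = 0.667. z = 1.732. Critical: ±1.645. Reject H₀.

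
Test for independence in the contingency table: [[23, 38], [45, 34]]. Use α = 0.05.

χ² = 5.11. df = 1, critical = 3.841. Reject H₀. Variables are dependent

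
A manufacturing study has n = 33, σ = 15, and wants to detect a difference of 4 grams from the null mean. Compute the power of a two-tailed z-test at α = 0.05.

SE = σ/√n = 15/√33 = 2.611. Non-centrality λ = d/SE = 4/2.611 = 1.532. Power ≈ Φ(λ - z_{α/2}) = Φ(1.532 - 1.96) = Φ(-0.428) = 0.334.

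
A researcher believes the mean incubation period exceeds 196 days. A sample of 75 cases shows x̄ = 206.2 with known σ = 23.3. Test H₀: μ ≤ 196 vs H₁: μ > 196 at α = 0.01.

z = 3.791. Critical value: 2.33. Reject H₀.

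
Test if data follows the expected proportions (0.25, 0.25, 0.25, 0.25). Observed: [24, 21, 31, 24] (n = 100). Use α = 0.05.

Expected: [25.0, 25.0, 25.0, 25.0]. χ² = 2.16. df = 3, critical = 7.815. Fail to reject H₀.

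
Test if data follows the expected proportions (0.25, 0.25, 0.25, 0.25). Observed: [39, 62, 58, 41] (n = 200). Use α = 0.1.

Expected: [50.0, 50.0, 50.0, 50.0]. χ² = 8.2. df = 3, critical = 6.251. Reject H₀.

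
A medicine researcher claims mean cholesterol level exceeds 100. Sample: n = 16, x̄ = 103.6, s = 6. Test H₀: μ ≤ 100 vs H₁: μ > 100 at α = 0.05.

t = (103.6 - 100)/(6/√16) = 2.4, df = 15. Critical t = 1.753. Reject H₀.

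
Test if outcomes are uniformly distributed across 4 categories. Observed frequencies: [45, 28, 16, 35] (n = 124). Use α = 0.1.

Expected = 31 each. χ² = Σ(O-E)²/E = 14.387. df = 3, critical value = 6.251. Reject H₀.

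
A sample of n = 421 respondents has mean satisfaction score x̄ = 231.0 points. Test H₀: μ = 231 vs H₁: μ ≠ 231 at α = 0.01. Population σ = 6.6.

z = (x̄ - μ₀)/(σ/√n) = (231.0 - 231)/(6.6/√421) = 0.0. Critical value: ±2.576. Since |0.0| ≤ 2.576, Fail to reject H₀.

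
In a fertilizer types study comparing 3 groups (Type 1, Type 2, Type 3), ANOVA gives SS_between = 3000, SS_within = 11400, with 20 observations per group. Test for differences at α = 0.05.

df_between = 2, df_within = 57. F = MS_between/MS_within = 1500.0/200.0 = 7.5. F_crit ≈ 3.159. Reject H₀. At least one mean differs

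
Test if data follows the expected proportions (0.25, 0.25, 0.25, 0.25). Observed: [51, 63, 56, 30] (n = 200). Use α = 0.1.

Expected: [50.0, 50.0, 50.0, 50.0]. χ² = 12.12. df = 3, critical = 6.251. Reject H₀.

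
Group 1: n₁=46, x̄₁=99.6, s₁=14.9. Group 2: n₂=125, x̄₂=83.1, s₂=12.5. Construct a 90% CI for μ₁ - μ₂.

Difference = 16.5. SE = √(14.9²/46 + 12.5²/125) = 2.465. CI = (12.45, 20.55)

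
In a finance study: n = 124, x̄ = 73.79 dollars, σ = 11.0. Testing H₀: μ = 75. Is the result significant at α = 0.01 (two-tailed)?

z = (73.79 - 75)/(11.0/√124) = -1.225. Since |z| ≤ 2.576, not significant at α = 0.01.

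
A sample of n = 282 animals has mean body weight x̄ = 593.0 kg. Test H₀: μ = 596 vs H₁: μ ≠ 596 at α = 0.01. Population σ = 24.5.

z = (x̄ - μ₀)/(σ/√n) = (593.0 - 596)/(24.5/√282) = -2.056. Critical value: ±2.576. Since |-2.056| ≤ 2.576, Fail to reject H₀.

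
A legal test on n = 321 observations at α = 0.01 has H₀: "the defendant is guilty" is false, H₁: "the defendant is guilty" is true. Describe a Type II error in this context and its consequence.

Type II error: failing to reject H₀ when it is false — concluding that the defendant is guilty is not supported when in fact it is. Consequence: acquitting a guilty person.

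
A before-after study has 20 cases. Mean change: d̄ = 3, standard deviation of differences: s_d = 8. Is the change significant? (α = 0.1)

t = d̄/(s_d/√n) = 3/(8/√20) = 1.677. df = 19, critical t = ±1.729. Fail to reject H₀.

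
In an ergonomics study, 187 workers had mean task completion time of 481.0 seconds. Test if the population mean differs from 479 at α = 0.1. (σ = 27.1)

z = (x̄ - μ₀)/(σ/√n) = (481.0 - 479)/(27.1/√187) = 1.009. Critical value: ±1.645. Since |1.009| ≤ 1.645, Fail to reject H₀.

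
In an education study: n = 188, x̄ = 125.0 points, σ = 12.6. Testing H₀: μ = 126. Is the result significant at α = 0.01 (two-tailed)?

z = (125.0 - 126)/(12.6/√188) = -1.088. Since |z| ≤ 2.576, not significant at α = 0.01.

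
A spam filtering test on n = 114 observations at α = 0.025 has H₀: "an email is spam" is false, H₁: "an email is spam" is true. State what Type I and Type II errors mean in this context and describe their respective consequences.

Type I (false positive): concluding that an email is spam when it is not — a legitimate email is sent to the spam folder and the user misses it. Type II (false negative): failing to conclude that an email is spam when it is — a spam email lands in the inbox. Which is costlier depends on domain priorities and is a judgement call rather than a statistical fact.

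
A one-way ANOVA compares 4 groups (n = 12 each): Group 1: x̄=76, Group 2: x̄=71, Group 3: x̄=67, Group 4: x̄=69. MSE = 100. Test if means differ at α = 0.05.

Grand mean = 70.75. SS_between = 537.0, MS_between = 179.0. F = 1.79, F_crit ≈ 2.816. Fail to reject H₀.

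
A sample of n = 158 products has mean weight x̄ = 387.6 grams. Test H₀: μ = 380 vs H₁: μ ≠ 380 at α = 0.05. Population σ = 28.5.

z = (x̄ - μ₀)/(σ/√n) = (387.6 - 380)/(28.5/√158) = 3.352. Critical value: ±1.96. Since |3.352| > 1.96, Reject H₀.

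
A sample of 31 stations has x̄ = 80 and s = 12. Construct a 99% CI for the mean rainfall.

CI = x̄ ± t*(s/√n) = 80 ± 2.75(12/√31) = (74.07, 85.93)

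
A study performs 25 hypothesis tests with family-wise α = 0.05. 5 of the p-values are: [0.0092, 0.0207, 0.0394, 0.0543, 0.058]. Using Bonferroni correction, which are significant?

Bonferroni α = 0.05/25 = 0.002. None of the given p-values are significant.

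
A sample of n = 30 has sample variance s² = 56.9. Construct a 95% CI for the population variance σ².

df = 29. χ²_{0.025} = 45.722, χ²_{0.975} = 16.047. CI for σ² = ((n-1)s²/χ²_{α/2}, (n-1)s²/χ²_{1-α/2}) = (29·56.9/45.722, 29·56.9/16.047) = (36.09, 102.83)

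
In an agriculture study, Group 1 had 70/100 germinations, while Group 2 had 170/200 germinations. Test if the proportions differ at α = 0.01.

p̂₁ = 0.7, p̂₂ = 0.85, pooled p̂ = 0.8. z = -3.062. Critical: ±2.576. Reject H₀.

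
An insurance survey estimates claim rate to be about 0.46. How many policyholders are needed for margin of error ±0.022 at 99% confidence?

n = z²p(1-p)/E² = 2.576²×0.46×0.54/0.022² = 3405.6 → n = 3406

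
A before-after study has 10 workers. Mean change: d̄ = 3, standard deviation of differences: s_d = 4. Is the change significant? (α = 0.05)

t = d̄/(s_d/√n) = 3/(4/√10) = 2.372. df = 9, critical t = ±2.262. Reject H₀.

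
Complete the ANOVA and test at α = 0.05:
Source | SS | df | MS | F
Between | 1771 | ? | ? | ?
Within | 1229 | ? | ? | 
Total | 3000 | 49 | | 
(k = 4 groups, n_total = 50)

df_between = 3, df_within = 46. MS_between = 590.33, MS_within = 26.72. F = 22.095, F_crit ≈ 2.807. Reject H₀.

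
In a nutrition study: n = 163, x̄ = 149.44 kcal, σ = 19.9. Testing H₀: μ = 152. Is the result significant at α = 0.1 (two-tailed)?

z = (149.44 - 152)/(19.9/√163) = -1.642. Since |z| ≤ 1.645, not significant at α = 0.1.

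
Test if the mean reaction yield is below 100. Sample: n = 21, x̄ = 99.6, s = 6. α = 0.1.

t = (99.6 - 100)/(6/√21) = -0.306, df = 20. Critical t = -1.325. Fail to reject H₀.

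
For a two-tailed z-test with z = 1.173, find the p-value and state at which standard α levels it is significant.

p = 2·P(Z > |1.173|) = 2·(1 - Φ(1.173)) ≈ 0.2408. Not significant at any standard level.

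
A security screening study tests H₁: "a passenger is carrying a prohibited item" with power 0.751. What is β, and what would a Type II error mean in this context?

β = 1 - power = 1 - 0.751 = 0.249. A Type II error is failing to reject H₀ when H₀ is false (false negative) — here, failing to conclude that a passenger is carrying a prohibited item when in fact it is true. Consequence: letting a prohibited item through — security breach.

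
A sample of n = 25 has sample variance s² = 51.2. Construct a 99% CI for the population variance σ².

df = 24. χ²_{0.005} = 45.559, χ²_{0.995} = 9.886. CI for σ² = ((n-1)s²/χ²_{α/2}, (n-1)s²/χ²_{1-α/2}) = (24·51.2/45.559, 24·51.2/9.886) = (26.97, 124.3)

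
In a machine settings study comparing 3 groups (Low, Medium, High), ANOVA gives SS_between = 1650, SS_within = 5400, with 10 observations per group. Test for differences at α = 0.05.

df_between = 2, df_within = 27. F = MS_between/MS_within = 825.0/200.0 = 4.125. F_crit ≈ 3.354. Reject H₀. At least one mean differs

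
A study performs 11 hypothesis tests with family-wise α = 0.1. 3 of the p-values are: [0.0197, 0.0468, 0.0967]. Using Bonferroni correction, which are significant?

Bonferroni α = 0.1/11 = 0.00909. None of the given p-values are significant.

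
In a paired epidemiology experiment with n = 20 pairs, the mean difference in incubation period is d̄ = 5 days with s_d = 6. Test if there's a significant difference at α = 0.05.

t = d̄/(s_d/√n) = 5/(6/√20) = 3.727. df = 19, critical t = ±2.093. Reject H₀.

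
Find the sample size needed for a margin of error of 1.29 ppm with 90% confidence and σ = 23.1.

n = (z*σ/E)² = (1.645×23.1/1.29)² = 867.7 → n = 868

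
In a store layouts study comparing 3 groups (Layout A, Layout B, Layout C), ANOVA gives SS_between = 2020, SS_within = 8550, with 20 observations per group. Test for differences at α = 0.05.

df_between = 2, df_within = 57. F = MS_between/MS_within = 1010.0/150.0 = 6.733. F_crit ≈ 3.159. Reject H₀. At least one mean differs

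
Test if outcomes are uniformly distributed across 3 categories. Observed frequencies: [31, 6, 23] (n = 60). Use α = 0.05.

Expected = 20 each. χ² = Σ(O-E)²/E = 16.3. df = 2, critical value = 5.991. Reject H₀.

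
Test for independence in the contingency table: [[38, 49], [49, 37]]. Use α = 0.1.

χ² = 3.06. df = 1, critical = 2.706. Reject H₀. Variables are dependent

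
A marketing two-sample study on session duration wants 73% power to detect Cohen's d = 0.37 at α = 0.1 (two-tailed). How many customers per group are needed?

z_{α/2} = 1.645, z_β = Φ⁻¹(0.73) = 0.613. For small effect (d = 0.37): n per group = 2(z_{α/2} + z_β)²/d² = 2(1.645 + 0.613)²/0.37² = 74.5 → 75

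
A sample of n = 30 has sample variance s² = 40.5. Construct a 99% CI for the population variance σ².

df = 29. χ²_{0.005} = 52.336, χ²_{0.995} = 13.121. CI for σ² = ((n-1)s²/χ²_{α/2}, (n-1)s²/χ²_{1-α/2}) = (29·40.5/52.336, 29·40.5/13.121) = (22.44, 89.51)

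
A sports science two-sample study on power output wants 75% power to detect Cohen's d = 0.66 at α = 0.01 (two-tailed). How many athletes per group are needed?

z_{α/2} = 2.576, z_β = Φ⁻¹(0.75) = 0.674. For medium effect (d = 0.66): n per group = 2(z_{α/2} + z_β)²/d² = 2(2.576 + 0.674)²/0.66² = 48.5 → 49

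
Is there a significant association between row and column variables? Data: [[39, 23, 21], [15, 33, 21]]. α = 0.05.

χ² = 11.258. df = 2, critical = 5.991. Reject H₀. Variables are dependent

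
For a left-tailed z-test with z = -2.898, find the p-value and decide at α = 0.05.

p = P(Z < -2.898) = Φ(-2.898) ≈ 0.0019. Since p < 0.05, reject H₀ (significant) at α = 0.05.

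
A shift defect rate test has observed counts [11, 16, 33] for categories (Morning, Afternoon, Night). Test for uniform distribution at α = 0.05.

Expected = 20 each. χ² = Σ(O-E)²/E = 13.3. df = 2, critical value = 5.991. Reject H₀.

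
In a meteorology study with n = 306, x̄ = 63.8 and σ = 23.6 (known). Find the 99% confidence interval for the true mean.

CI = x̄ ± z*(σ/√n) = 63.8 ± 2.576(23.6/√306) = 63.8 ± 3.48 = (60.32, 67.28)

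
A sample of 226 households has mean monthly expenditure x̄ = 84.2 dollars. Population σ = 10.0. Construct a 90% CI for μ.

CI = x̄ ± z*(σ/√n) = 84.2 ± 1.645(10.0/√226) = 84.2 ± 1.09 = (83.11, 85.29)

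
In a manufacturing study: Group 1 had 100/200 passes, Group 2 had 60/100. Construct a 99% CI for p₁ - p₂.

p̂₁ = 0.5, p̂₂ = 0.6. Difference = -0.1. CI = (-0.256, 0.056)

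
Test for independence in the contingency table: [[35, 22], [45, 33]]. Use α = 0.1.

χ² = 0.188. df = 1, critical = 2.706. Fail to reject H₀. No evidence of dependence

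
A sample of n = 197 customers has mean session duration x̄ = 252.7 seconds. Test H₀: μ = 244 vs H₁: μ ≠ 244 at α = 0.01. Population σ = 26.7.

z = (x̄ - μ₀)/(σ/√n) = (252.7 - 244)/(26.7/√197) = 4.573. Critical value: ±2.576. Since |4.573| > 2.576, Reject H₀.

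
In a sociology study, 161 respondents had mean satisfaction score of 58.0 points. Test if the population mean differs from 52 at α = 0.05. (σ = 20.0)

z = (x̄ - μ₀)/(σ/√n) = (58.0 - 52)/(20.0/√161) = 3.807. Critical value: ±1.96. Since |3.807| > 1.96, Reject H₀.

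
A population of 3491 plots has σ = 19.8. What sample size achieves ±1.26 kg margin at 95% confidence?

Without FPC: n₀ = (1.96×19.8/1.26)² = 948.64. With FPC: n = n₀N/(n₀+N-1) = 746.1 → n = 747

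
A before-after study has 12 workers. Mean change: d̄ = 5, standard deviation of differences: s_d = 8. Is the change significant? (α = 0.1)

t = d̄/(s_d/√n) = 5/(8/√12) = 2.165. df = 11, critical t = ±1.796. Reject H₀.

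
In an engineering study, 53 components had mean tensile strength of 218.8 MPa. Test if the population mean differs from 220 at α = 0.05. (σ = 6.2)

z = (x̄ - μ₀)/(σ/√n) = (218.8 - 220)/(6.2/√53) = -1.409. Critical value: ±1.96. Since |-1.409| ≤ 1.96, Fail to reject H₀.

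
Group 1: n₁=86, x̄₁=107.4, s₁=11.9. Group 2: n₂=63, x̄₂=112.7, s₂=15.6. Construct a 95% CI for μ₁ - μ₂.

Difference = -5.3. SE = √(11.9²/86 + 15.6²/63) = 2.347. CI = (-9.9, -0.7)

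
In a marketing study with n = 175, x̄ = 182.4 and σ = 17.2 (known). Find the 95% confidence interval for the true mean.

CI = x̄ ± z*(σ/√n) = 182.4 ± 1.96(17.2/√175) = 182.4 ± 2.55 = (179.85, 184.95)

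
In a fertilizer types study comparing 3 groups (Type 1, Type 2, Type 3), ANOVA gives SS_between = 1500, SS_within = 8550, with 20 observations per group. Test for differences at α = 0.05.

df_between = 2, df_within = 57. F = MS_between/MS_within = 750.0/150.0 = 5.0. F_crit ≈ 3.159. Reject H₀. At least one mean differs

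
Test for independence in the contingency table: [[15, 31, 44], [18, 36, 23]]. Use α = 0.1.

χ² = 6.254. df = 2, critical = 4.605. Reject H₀. Variables are dependent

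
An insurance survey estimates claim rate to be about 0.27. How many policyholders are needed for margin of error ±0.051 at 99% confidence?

n = z²p(1-p)/E² = 2.576²×0.27×0.73/0.051² = 502.8 → n = 503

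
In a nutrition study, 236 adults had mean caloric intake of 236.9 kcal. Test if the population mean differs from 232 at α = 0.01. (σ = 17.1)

z = (x̄ - μ₀)/(σ/√n) = (236.9 - 232)/(17.1/√236) = 4.402. Critical value: ±2.576. Since |4.402| > 2.576, Reject H₀.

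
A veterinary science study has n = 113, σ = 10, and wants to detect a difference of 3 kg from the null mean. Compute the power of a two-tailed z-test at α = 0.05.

SE = σ/√n = 10/√113 = 0.941. Non-centrality λ = d/SE = 3/0.941 = 3.189. Power ≈ Φ(λ - z_{α/2}) = Φ(3.189 - 1.96) = Φ(1.229) = 0.89.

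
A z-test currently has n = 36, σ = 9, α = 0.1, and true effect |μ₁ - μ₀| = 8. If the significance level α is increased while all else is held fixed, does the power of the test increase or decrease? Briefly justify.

Power increases: a larger α lowers the critical value, so more of the H₁ sampling distribution falls in the rejection region.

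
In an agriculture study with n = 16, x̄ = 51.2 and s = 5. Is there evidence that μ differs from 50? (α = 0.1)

t = (x̄ - μ₀)/(s/√n) = (51.2 - 50)/(5/√16) = 0.96. df = 15, critical t = ±1.753. Fail to reject H₀.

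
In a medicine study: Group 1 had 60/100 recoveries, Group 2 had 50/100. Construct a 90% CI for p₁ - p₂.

p̂₁ = 0.6, p̂₂ = 0.5. Difference = 0.1. CI = (-0.015, 0.215)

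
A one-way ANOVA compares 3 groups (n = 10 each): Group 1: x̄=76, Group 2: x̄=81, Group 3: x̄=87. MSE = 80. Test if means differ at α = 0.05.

Grand mean = 81.33. SS_between = 606.67, MS_between = 303.33. F = 3.792, F_crit ≈ 3.354. Reject H₀.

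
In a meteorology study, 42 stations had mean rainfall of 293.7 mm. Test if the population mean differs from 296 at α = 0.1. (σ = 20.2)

z = (x̄ - μ₀)/(σ/√n) = (293.7 - 296)/(20.2/√42) = -0.738. Critical value: ±1.645. Since |-0.738| ≤ 1.645, Fail to reject H₀.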